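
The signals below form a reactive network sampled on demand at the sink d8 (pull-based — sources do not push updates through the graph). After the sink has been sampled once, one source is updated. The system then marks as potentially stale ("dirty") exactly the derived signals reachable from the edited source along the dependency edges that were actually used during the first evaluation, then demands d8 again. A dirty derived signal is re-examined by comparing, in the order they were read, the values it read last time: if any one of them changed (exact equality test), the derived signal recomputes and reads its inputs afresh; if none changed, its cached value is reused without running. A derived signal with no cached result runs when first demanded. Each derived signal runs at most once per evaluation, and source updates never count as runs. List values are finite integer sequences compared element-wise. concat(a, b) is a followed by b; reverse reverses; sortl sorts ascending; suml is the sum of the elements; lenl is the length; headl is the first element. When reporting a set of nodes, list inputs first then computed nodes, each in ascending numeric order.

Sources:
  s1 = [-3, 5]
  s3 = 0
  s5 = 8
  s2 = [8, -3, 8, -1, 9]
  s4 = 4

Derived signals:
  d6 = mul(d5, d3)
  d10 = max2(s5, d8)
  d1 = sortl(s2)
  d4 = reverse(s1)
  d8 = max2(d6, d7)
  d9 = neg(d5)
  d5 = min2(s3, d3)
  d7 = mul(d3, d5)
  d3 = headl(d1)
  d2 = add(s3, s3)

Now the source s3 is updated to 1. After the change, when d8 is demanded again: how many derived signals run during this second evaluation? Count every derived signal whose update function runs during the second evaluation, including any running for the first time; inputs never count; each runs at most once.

Initial pass — values computed on the first demand:
  d1 = sortl([8, -3, 8, -1, 9]) = [-3, -1, 8, 8, 9]
  d3 = headl([-3, -1, 8, 8, 9]) = -3
  d5 = min2(0, -3) = -3
  d6 = mul(-3, -3) = 9
  d7 = mul(-3, -3) = 9
  d8 = max2(9, 9) = 9

Second demand — change propagation:
  d5: re-runs because s3 0->1; new result -3 (unchanged).
  d6: re-examined; everything it read last time is the same (d5 unchanged, d3 unchanged) — cache 9 kept, no run.
  d7: re-examined; everything it read last time is the same (d3 unchanged, d5 unchanged) — cache 9 kept, no run.
  d8: re-examined; everything it read last time is the same (d6 unchanged, d7 unchanged) — cache 9 kept, no run.

The important point: d5 recomputes to an identical value, and the output ends up unchanged.

Run set: d5 (1 run).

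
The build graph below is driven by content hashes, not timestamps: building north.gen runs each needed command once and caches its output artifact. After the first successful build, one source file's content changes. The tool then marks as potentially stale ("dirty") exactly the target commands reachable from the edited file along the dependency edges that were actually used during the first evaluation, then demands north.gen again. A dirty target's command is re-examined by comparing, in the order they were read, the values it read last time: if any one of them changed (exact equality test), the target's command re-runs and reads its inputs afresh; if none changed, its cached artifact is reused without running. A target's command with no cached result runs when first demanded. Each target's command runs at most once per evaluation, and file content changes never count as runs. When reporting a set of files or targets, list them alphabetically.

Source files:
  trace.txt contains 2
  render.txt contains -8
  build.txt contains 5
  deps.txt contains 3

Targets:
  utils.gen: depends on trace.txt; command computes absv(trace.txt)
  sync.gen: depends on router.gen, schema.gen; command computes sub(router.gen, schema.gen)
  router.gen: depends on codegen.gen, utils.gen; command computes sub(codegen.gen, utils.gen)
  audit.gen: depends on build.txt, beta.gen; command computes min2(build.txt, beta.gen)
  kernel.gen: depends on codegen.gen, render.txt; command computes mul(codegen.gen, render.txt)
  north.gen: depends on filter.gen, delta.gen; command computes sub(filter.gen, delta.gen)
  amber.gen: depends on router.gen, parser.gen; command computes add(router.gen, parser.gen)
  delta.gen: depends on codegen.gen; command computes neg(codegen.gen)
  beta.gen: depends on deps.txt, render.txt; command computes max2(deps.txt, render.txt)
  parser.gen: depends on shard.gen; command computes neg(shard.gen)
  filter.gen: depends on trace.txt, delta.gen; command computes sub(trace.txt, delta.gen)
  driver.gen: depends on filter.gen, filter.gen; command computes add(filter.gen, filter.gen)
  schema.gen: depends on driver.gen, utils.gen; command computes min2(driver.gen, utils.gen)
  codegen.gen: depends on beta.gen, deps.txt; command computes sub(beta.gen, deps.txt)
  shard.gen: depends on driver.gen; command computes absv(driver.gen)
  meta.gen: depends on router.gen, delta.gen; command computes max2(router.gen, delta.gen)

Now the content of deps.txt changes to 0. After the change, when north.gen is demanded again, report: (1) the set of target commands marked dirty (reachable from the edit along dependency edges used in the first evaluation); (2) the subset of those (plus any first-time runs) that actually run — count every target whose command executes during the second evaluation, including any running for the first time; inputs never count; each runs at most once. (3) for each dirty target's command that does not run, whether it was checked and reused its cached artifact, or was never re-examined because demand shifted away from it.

Initial pass — values computed on the first demand:
  beta.gen = max2(3, -8) = 3
  codegen.gen = sub(3, 3) = 0
  delta.gen = neg(0) = 0
  filter.gen = sub(2, 0) = 2
  north.gen = sub(2, 0) = 2

Second demand — change propagation:
  beta.gen: re-runs because deps.txt 3->0; new result 0.
  codegen.gen: re-runs because beta.gen 3->0; deps.txt 3->0; new result 0 (unchanged).
  delta.gen: re-examined; everything it read last time is the same (codegen.gen unchanged) — cache 0 kept, no run.
  filter.gen: re-examined; everything it read last time is the same (trace.txt unchanged, delta.gen unchanged) — cache 2 kept, no run.
  north.gen: re-examined; everything it read last time is the same (filter.gen unchanged, delta.gen unchanged) — cache 2 kept, no run.

The important point: codegen.gen recomputes to an identical value, and the output ends up unchanged.

Dirty set: beta.gen, codegen.gen, delta.gen, filter.gen, north.gen.
Run set: beta.gen, codegen.gen (2 run).
Re-examined without running (cache reused): delta.gen, filter.gen, north.gen.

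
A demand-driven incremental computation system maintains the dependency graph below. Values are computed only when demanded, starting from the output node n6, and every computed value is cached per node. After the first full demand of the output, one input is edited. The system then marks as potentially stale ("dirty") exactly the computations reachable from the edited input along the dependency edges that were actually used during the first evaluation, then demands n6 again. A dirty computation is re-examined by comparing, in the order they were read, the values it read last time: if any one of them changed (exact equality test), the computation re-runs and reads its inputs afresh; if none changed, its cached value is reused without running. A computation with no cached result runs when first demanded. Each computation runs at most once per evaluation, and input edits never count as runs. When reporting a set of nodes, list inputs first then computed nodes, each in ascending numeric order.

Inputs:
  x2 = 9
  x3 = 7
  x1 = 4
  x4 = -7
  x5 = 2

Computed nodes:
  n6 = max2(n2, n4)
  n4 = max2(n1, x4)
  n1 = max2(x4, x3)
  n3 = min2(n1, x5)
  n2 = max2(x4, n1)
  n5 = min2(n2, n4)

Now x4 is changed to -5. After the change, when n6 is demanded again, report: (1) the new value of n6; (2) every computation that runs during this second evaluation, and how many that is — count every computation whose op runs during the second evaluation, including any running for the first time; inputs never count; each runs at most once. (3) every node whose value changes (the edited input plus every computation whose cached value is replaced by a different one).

First evaluation (everything demanded from the output):
  n1 = max2(-7, 7) = 7
  n2 = max2(-7, 7) = 7
  n4 = max2(7, -7) = 7
  n6 = max2(7, 7) = 7

Propagation after the edit:
  n1: runs — x4 -7->-5; result 7 (same value as before).
  n2: runs — x4 -7->-5; result 7 (same value as before).
  n4: runs — x4 -7->-5; result 7 (same value as before).
  n6: checked — values it read are unchanged (n2 unchanged, n4 unchanged); reused cached 7 without running.

Key observation: the cutoff stops propagation at n6 — its inputs' values are unchanged, so it reuses its cache.

New value of n6: 7.
Computations that run: n1, n2, n4 — 3 in total.
Values that change: x4.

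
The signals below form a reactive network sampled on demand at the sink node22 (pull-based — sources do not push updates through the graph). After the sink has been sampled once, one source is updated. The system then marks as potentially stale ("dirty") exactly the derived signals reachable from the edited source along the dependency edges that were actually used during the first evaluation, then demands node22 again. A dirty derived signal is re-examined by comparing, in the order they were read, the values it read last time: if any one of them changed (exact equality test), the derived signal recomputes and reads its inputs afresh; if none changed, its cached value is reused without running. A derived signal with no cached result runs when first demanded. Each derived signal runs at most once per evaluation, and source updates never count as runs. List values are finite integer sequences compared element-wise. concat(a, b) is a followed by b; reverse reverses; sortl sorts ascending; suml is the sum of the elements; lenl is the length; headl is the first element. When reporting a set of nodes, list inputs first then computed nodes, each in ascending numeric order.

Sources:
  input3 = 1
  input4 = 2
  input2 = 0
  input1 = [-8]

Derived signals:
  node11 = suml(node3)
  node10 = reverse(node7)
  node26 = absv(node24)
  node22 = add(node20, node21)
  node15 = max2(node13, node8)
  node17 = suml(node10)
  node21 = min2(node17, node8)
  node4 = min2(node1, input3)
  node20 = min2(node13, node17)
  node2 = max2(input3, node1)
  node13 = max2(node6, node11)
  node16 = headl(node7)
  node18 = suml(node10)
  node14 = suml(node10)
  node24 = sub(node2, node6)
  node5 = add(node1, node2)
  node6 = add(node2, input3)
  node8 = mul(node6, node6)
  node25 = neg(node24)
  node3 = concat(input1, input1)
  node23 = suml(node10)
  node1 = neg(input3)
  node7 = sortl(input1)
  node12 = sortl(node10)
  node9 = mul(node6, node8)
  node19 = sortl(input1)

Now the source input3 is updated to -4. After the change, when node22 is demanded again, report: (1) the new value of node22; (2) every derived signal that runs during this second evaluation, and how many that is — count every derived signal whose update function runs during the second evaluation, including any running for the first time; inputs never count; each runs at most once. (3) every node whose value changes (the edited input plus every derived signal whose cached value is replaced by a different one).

Initial pass — values computed on the first demand:
  node1 = neg(1) = -1
  node2 = max2(1, -1) = 1
  node3 = concat([-8], [-8]) = [-8, -8]
  node6 = add(1, 1) = 2
  node7 = sortl([-8]) = [-8]
  node8 = mul(2, 2) = 4
  node10 = reverse([-8]) = [-8]
  node11 = suml([-8, -8]) = -16
  node13 = max2(2, -16) = 2
  node17 = suml([-8]) = -8
  node20 = min2(2, -8) = -8
  node21 = min2(-8, 4) = -8
  node22 = add(-8, -8) = -16

Second demand — change propagation:
  node1: re-runs because input3 1->-4; new result 4.
  node2: re-runs because input3 1->-4; node1 -1->4; new result 4.
  node6: re-runs because node2 1->4; input3 1->-4; new result 0.
  node8: re-runs because node6 2->0; node6 2->0; new result 0.
  node13: re-runs because node6 2->0; new result 0.
  node20: re-runs because node13 2->0; new result -8 (unchanged).
  node21: re-runs because node8 4->0; new result -8 (unchanged).
  node22: re-examined; everything it read last time is the same (node20 unchanged, node21 unchanged) — cache -16 kept, no run.

The important point: at node22 every value read last time is unchanged, so the dirty flag clears without a run.

node22 now evaluates to -16.
Run set: node1, node2, node6, node8, node13, node20, node21 (7 run).
Changed values: input3, node1, node2, node6, node8, node13.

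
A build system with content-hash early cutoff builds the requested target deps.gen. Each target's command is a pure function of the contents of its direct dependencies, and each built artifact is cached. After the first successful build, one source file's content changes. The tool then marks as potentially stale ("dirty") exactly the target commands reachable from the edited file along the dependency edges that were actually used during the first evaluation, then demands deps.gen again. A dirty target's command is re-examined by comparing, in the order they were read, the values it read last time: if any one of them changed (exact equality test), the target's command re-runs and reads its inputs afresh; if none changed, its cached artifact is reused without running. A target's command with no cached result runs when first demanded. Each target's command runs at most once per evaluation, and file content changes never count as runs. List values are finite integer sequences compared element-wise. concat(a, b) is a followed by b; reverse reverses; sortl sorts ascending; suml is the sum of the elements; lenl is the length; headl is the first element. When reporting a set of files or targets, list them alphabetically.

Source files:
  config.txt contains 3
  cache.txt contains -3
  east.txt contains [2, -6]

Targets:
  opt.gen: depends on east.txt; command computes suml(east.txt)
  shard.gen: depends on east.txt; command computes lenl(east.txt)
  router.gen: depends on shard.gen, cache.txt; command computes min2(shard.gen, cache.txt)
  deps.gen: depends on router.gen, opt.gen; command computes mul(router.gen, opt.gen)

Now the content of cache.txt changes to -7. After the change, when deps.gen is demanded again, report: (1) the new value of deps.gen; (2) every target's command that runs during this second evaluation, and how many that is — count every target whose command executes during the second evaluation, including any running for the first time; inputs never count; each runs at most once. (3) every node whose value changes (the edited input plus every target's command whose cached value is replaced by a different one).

First evaluation (everything demanded from the output):
  opt.gen = suml([2, -6]) = -4
  shard.gen = lenl([2, -6]) = 2
  router.gen = min2(2, -3) = -3
  deps.gen = mul(-3, -4) = 12

Propagation after the edit:
  router.gen: runs — cache.txt -3->-7; result -7.
  deps.gen: runs — router.gen -3->-7; result 28.

New value of deps.gen: 28.
Target commands that run: deps.gen, router.gen — 2 in total.
Values that change: cache.txt, deps.gen, router.gen.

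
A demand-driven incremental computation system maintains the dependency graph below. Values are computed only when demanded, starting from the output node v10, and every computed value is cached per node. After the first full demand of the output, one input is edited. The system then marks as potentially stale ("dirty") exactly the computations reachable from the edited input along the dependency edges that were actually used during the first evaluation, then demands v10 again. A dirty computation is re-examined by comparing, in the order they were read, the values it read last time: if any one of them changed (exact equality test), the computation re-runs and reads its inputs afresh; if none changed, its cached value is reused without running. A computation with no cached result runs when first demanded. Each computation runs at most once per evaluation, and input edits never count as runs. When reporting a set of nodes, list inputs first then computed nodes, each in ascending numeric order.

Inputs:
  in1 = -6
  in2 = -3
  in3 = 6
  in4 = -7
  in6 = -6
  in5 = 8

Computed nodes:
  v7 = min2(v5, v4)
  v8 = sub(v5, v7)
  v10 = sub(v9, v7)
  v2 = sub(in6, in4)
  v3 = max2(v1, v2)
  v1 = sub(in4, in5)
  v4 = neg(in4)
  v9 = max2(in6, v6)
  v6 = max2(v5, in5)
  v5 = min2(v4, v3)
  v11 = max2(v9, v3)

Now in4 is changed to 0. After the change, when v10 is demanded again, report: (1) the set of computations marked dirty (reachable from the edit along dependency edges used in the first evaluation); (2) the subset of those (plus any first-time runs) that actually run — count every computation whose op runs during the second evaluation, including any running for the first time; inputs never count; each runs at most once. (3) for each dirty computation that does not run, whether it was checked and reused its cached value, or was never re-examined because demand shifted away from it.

First evaluation (everything demanded from the output):
  v1 = sub(-7, 8) = -15
  v2 = sub(-6, -7) = 1
  v3 = max2(-15, 1) = 1
  v4 = neg(-7) = 7
  v5 = min2(7, 1) = 1
  v6 = max2(1, 8) = 8
  v7 = min2(1, 7) = 1
  v9 = max2(-6, 8) = 8
  v10 = sub(8, 1) = 7

Propagation after the edit:
  v1: runs — in4 -7->0; result -8.
  v2: runs — in4 -7->0; result -6.
  v3: runs — v1 -15->-8; v2 1->-6; result -6.
  v4: runs — in4 -7->0; result 0.
  v5: runs — v4 7->0; v3 1->-6; result -6.
  v6: runs — v5 1->-6; result 8 (same value as before).
  v7: runs — v5 1->-6; v4 7->0; result -6.
  v9: checked — values it read are unchanged (in6 unchanged, v6 unchanged); reused cached 8 without running.
  v10: runs — v7 1->-6; result 14.

Key observation: the cutoff stops propagation at v9 — its inputs' values are unchanged, so it reuses its cache.

Marked dirty: v1, v2, v3, v4, v5, v6, v7, v9, v10.
Computations that run: v1, v2, v3, v4, v5, v6, v7, v10 — 8 in total.
Checked but reused from cache: v9.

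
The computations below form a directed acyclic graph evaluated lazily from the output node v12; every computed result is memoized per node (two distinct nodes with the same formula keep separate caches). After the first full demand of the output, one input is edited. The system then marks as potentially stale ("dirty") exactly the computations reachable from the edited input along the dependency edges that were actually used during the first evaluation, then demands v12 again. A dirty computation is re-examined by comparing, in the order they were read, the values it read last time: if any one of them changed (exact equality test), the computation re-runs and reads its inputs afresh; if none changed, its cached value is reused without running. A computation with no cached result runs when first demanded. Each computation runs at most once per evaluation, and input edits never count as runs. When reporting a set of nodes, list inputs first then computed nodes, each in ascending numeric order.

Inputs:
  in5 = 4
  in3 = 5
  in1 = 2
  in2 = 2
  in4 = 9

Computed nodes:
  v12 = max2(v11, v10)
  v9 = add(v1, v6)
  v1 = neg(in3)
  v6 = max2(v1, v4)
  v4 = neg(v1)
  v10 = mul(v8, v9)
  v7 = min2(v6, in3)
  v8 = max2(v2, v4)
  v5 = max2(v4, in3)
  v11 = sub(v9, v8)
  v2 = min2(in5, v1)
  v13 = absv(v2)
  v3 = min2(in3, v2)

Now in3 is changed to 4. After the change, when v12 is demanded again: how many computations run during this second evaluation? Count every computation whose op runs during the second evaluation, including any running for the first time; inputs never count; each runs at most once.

First demand of the output computes:
  v1 = neg(5) = -5
  v2 = min2(4, -5) = -5
  v4 = neg(-5) = 5
  v6 = max2(-5, 5) = 5
  v8 = max2(-5, 5) = 5
  v9 = add(-5, 5) = 0
  v10 = mul(5, 0) = 0
  v11 = sub(0, 5) = -5
  v12 = max2(-5, 0) = 0

After the edit, cleaning proceeds:
  v1: a read changed (in3 5->4) — executes, giving -4.
  v2: a read changed (v1 -5->-4) — executes, giving -4.
  v4: a read changed (v1 -5->-4) — executes, giving 4.
  v6: a read changed (v1 -5->-4; v4 5->4) — executes, giving 4.
  v8: a read changed (v2 -5->-4; v4 5->4) — executes, giving 4.
  v9: a read changed (v1 -5->-4; v6 5->4) — executes, giving 0 — identical to its old value.
  v10: a read changed (v8 5->4) — executes, giving 0 — identical to its old value.
  v11: a read changed (v8 5->4) — executes, giving -4.
  v12: a read changed (v11 -5->-4) — executes, giving 0 — identical to its old value.

9 computations run: v1, v2, v4, v6, v8, v9, v10, v11, v12.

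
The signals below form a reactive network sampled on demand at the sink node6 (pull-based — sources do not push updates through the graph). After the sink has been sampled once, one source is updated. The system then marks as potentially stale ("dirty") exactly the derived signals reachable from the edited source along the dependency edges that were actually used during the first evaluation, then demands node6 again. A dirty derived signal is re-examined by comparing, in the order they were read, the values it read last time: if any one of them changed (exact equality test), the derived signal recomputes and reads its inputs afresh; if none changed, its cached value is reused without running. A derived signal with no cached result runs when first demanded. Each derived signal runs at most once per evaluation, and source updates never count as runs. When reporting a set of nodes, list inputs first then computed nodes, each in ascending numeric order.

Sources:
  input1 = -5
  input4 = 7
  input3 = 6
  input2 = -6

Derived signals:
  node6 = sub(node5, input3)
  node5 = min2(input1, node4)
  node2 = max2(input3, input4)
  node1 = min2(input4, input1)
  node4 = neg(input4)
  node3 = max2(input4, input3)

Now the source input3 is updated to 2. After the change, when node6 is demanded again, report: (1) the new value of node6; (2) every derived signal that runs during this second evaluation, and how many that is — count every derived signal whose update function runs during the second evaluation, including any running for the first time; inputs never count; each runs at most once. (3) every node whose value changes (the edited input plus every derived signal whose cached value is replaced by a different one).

Initial pass — values computed on the first demand:
  node4 = neg(7) = -7
  node5 = min2(-5, -7) = -7
  node6 = sub(-7, 6) = -13

Second demand — change propagation:
  node6: re-runs because input3 6->2; new result -9.

node6 now evaluates to -9.
Run set: node6 (1 run).
Changed values: input3, node6.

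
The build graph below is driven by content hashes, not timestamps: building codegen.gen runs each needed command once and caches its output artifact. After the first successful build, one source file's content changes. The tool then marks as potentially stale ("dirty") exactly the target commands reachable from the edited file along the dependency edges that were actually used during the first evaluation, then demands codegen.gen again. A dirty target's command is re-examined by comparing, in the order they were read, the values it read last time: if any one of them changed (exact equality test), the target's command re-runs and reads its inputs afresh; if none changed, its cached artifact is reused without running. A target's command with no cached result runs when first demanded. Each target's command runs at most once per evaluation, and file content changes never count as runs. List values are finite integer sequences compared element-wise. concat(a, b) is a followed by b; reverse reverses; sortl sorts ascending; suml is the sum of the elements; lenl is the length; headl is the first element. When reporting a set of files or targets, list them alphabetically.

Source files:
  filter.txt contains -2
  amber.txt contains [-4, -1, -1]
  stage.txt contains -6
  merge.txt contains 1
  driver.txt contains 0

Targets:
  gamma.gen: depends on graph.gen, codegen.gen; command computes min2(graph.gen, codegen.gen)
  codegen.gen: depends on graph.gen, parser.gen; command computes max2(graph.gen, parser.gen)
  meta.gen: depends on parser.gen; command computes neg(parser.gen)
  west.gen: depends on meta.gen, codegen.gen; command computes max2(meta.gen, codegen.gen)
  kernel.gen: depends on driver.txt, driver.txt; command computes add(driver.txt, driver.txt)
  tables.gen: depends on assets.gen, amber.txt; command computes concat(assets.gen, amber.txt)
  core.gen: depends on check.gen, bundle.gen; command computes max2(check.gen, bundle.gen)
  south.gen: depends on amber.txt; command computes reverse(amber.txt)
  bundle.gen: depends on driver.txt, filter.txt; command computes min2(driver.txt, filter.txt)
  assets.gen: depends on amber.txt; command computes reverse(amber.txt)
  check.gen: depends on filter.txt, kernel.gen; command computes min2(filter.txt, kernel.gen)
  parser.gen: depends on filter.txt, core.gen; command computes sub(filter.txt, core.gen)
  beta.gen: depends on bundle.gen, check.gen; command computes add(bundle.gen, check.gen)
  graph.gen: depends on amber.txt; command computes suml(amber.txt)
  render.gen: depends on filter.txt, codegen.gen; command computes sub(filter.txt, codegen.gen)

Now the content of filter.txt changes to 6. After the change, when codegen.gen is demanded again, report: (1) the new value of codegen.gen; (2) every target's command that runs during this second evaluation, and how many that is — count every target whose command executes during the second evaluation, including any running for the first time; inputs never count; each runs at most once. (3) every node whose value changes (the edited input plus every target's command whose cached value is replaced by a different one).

Initial pass — values computed on the first demand:
  bundle.gen = min2(0, -2) = -2
  graph.gen = suml([-4, -1, -1]) = -6
  kernel.gen = add(0, 0) = 0
  check.gen = min2(-2, 0) = -2
  core.gen = max2(-2, -2) = -2
  parser.gen = sub(-2, -2) = 0
  codegen.gen = max2(-6, 0) = 0

Second demand — change propagation:
  bundle.gen: re-runs because filter.txt -2->6; new result 0.
  check.gen: re-runs because filter.txt -2->6; new result 0.
  core.gen: re-runs because check.gen -2->0; bundle.gen -2->0; new result 0.
  parser.gen: re-runs because filter.txt -2->6; core.gen -2->0; new result 6.
  codegen.gen: re-runs because parser.gen 0->6; new result 6.

codegen.gen now evaluates to 6.
Run set: bundle.gen, check.gen, codegen.gen, core.gen, parser.gen (5 run).
Changed values: bundle.gen, check.gen, codegen.gen, core.gen, filter.txt, parser.gen.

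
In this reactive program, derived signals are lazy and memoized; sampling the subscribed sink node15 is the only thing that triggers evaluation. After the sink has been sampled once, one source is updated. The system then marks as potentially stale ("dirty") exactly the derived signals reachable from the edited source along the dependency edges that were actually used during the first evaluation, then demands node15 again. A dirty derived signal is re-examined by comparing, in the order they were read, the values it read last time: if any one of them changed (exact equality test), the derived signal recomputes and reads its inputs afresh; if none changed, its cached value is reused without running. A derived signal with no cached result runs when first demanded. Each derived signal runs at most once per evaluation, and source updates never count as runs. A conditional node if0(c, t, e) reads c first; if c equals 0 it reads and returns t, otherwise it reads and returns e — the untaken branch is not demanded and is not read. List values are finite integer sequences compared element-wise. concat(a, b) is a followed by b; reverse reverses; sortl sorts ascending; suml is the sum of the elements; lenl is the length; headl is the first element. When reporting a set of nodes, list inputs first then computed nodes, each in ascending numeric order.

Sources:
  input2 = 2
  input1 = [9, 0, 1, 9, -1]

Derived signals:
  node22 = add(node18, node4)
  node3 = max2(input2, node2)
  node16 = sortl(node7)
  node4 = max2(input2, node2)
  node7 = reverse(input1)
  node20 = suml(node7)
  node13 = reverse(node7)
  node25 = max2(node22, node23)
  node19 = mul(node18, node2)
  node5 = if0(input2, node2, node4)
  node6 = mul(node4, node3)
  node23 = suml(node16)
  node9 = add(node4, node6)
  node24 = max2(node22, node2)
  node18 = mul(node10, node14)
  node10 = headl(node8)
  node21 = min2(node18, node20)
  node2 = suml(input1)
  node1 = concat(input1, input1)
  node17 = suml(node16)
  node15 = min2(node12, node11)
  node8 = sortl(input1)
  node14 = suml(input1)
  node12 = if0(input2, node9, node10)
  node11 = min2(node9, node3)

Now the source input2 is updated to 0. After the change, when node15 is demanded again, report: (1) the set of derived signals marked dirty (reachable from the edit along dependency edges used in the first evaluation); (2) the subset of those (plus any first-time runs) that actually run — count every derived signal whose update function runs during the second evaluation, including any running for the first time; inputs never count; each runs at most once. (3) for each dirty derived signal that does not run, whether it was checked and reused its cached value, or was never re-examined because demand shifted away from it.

The edit dirties: node3, node4, node6, node9, node11, node12, node15.
4 derived signals run: node3, node4, node12, node15.
Cache hits after checking: node6, node9, node11.
Note where the cutoff bites: node6 is checked, finds nothing changed, and keeps its cache.

First demand of the output computes:
  node2 = suml([9, 0, 1, 9, -1]) = 18
  node3 = max2(2, 18) = 18
  node4 = max2(2, 18) = 18
  node6 = mul(18, 18) = 324
  node8 = sortl([9, 0, 1, 9, -1]) = [-1, 0, 1, 9, 9]
  node9 = add(18, 324) = 342
  node10 = headl([-1, 0, 1, 9, 9]) = -1
  node11 = min2(342, 18) = 18
  node12 = if0(input2=2 -> else branch node10) = -1
  node15 = min2(-1, 18) = -1

After the edit, cleaning proceeds:
  node3: a read changed (input2 2->0) — executes, giving 18 — identical to its old value.
  node4: a read changed (input2 2->0) — executes, giving 18 — identical to its old value.
  node6: dirty, but its reads are unchanged (node4 unchanged, node3 unchanged); cached 324 stands.
  node9: dirty, but its reads are unchanged (node4 unchanged, node6 unchanged); cached 342 stands.
  node11: dirty, but its reads are unchanged (node9 unchanged, node3 unchanged); cached 18 stands.
  node12: a read changed (input2 2->0) — executes, giving 342.
  node15: a read changed (node12 -1->342) — executes, giving 18.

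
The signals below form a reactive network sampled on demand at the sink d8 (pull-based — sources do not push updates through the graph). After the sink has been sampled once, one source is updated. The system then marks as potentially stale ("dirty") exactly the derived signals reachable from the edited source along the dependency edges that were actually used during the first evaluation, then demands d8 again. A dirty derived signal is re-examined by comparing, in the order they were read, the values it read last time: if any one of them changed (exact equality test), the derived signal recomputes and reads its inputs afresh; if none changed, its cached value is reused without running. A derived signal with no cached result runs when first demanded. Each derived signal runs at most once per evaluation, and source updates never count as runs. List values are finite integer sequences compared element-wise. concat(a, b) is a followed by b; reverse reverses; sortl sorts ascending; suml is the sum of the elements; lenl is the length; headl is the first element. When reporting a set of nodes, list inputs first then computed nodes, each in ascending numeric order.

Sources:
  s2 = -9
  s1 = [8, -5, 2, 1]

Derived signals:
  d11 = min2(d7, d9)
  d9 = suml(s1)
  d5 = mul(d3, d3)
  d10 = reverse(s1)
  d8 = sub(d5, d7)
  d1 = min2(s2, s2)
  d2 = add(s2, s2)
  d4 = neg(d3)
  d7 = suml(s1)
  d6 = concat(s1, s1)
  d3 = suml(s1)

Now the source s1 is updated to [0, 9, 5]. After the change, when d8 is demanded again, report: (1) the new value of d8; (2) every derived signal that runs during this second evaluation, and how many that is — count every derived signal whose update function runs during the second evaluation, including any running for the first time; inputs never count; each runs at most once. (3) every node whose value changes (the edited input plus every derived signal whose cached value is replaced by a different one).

d8 now evaluates to 182.
Run set: d3, d5, d7, d8 (4 run).
Changed values: s1, d3, d5, d7, d8.

Initial pass — values computed on the first demand:
  d3 = suml([8, -5, 2, 1]) = 6
  d5 = mul(6, 6) = 36
  d7 = suml([8, -5, 2, 1]) = 6
  d8 = sub(36, 6) = 30

Second demand — change propagation:
  d3: re-runs because s1 [8, -5, 2, 1]->[0, 9, 5]; new result 14.
  d5: re-runs because d3 6->14; d3 6->14; new result 196.
  d7: re-runs because s1 [8, -5, 2, 1]->[0, 9, 5]; new result 14.
  d8: re-runs because d5 36->196; d7 6->14; new result 182.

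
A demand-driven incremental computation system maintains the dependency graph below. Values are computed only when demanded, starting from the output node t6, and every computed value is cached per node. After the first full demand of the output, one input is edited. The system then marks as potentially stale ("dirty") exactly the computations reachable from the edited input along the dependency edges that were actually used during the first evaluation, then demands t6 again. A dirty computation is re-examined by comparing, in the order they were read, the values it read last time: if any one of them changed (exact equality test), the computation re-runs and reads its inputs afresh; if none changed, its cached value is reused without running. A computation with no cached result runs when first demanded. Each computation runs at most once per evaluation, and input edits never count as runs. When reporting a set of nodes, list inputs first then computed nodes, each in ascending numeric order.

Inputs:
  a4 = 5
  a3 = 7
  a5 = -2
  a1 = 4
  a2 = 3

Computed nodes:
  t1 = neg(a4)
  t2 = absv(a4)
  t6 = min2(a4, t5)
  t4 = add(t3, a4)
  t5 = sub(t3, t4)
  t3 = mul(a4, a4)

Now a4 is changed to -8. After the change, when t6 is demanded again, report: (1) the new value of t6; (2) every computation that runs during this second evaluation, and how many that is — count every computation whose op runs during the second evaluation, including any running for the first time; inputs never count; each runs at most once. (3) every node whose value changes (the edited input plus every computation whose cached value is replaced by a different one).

New value of t6: -8.
Computations that run: t3, t4, t5, t6 — 4 in total.
Values that change: a4, t3, t4, t5, t6.

First evaluation (everything demanded from the output):
  t3 = mul(5, 5) = 25
  t4 = add(25, 5) = 30
  t5 = sub(25, 30) = -5
  t6 = min2(5, -5) = -5

Propagation after the edit:
  t3: runs — a4 5->-8; a4 5->-8; result 64.
  t4: runs — t3 25->64; a4 5->-8; result 56.
  t5: runs — t3 25->64; t4 30->56; result 8.
  t6: runs — a4 5->-8; t5 -5->8; result -8.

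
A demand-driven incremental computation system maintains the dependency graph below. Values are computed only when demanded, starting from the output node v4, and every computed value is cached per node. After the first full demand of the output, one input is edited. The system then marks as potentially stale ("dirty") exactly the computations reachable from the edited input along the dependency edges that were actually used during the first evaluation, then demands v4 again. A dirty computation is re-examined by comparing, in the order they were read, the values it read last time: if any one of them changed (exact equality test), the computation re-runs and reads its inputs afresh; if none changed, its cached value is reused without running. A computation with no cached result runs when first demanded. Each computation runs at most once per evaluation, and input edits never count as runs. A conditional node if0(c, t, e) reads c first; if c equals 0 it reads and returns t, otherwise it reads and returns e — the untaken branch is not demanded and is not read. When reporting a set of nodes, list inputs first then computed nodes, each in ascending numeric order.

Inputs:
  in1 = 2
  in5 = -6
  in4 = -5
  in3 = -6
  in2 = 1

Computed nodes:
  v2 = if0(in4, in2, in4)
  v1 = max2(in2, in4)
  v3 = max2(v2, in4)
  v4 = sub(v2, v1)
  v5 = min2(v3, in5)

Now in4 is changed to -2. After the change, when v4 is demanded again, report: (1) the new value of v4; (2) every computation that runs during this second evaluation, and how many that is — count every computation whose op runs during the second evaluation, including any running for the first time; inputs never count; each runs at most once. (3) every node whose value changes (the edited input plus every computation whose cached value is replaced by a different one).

New value of v4: -3.
Computations that run: v1, v2, v4 — 3 in total.
Values that change: in4, v2, v4.

First evaluation (everything demanded from the output):
  v1 = max2(1, -5) = 1
  v2 = if0(in4=-5 -> else branch in4) = -5
  v4 = sub(-5, 1) = -6

Propagation after the edit:
  v1: runs — in4 -5->-2; result 1 (same value as before).
  v2: runs — in4 -5->-2; in4 -5->-2; result -2.
  v4: runs — v2 -5->-2; result -3.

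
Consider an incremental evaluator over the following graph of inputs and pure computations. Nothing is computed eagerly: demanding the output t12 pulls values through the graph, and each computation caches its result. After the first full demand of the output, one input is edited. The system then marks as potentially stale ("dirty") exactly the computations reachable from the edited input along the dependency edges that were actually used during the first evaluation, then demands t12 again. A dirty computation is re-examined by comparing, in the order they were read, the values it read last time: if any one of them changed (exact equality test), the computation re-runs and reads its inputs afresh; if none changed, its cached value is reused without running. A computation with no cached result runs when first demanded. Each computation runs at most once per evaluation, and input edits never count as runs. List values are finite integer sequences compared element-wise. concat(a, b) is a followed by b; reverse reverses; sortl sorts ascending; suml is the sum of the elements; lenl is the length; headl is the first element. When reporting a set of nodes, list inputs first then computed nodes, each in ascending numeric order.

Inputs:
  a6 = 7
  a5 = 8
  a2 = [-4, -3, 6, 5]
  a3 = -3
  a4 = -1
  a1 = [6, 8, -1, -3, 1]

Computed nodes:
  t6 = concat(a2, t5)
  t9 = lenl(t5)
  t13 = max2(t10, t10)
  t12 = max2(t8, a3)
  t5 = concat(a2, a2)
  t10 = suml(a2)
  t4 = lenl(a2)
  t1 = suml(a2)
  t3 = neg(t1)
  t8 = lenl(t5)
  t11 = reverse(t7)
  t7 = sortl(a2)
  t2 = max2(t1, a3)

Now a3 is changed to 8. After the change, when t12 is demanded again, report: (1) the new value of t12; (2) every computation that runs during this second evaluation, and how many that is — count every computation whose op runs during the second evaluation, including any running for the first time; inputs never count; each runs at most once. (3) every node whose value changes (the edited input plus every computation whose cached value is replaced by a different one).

t12 now evaluates to 8.
Run set: t12 (1 run).
Changed values: a3.

Initial pass — values computed on the first demand:
  t5 = concat([-4, -3, 6, 5], [-4, -3, 6, 5]) = [-4, -3, 6, 5, -4, -3, 6, 5]
  t8 = lenl([-4, -3, 6, 5, -4, -3, 6, 5]) = 8
  t12 = max2(8, -3) = 8

Second demand — change propagation:
  t12: re-runs because a3 -3->8; new result 8 (unchanged).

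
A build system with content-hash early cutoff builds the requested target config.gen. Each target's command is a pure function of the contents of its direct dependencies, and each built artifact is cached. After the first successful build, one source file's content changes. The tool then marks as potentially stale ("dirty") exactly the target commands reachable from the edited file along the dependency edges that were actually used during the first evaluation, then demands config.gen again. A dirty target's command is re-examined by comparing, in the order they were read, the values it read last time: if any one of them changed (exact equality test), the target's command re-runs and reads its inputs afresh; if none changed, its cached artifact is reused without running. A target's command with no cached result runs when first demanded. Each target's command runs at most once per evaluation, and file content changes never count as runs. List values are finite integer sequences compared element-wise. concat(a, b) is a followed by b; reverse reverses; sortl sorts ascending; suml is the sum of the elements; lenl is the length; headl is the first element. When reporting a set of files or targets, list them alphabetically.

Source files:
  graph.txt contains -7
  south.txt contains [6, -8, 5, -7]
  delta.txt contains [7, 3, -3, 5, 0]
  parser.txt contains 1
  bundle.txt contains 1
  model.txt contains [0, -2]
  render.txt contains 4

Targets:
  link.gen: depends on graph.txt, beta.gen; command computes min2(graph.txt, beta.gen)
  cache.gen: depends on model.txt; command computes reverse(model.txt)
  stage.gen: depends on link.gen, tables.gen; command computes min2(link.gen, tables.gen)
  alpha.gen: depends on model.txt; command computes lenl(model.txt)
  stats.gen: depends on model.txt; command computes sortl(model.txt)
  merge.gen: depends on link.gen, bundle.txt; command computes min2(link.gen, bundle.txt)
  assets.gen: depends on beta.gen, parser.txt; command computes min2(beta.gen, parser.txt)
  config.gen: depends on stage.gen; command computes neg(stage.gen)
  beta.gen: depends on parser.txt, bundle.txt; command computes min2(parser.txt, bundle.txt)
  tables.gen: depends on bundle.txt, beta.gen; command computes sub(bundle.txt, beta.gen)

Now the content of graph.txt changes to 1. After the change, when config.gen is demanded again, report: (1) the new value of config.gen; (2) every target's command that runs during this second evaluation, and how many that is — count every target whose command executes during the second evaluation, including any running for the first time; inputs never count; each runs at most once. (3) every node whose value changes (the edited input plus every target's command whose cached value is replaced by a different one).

New value of config.gen: 0.
Target commands that run: config.gen, link.gen, stage.gen — 3 in total.
Values that change: config.gen, graph.txt, link.gen, stage.gen.

First evaluation (everything demanded from the output):
  beta.gen = min2(1, 1) = 1
  link.gen = min2(-7, 1) = -7
  tables.gen = sub(1, 1) = 0
  stage.gen = min2(-7, 0) = -7
  config.gen = neg(-7) = 7

Propagation after the edit:
  link.gen: runs — graph.txt -7->1; result 1.
  stage.gen: runs — link.gen -7->1; result 0.
  config.gen: runs — stage.gen -7->0; result 0.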